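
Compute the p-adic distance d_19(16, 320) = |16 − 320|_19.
d_19(16, 320) = 1/19

Step 1 — x − y = 16 − 320 = -304. Step 2 — v_19(-304) = 1 (factor: -304 = −(19^1 · 16); the sign does not affect v_p). Step 3 — |x − y|_19 = 19^{-1} = 1/19.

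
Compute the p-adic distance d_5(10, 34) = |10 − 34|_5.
d_5(10, 34) = 1

Step 1 — x − y = 10 − 34 = -24. Step 2 — v_5(-24) = 0 (factor: -24 = −(5^0 · 24); the sign does not affect v_p). Step 3 — |x − y|_5 = 5^{0} = 1.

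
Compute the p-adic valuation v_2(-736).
v_2(-736) = 5

v_2(n) is the largest exponent k such that 2^k divides n. Factor out: -736 = -2^5 · 23. (Sign doesn't affect v_p.) So v_2(-736) = 5.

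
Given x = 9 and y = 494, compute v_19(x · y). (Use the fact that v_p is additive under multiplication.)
v_19(4446) = 1

v_p(x) = 0 (factor: 9 = 19^0 · 9); v_p(y) = 1 (factor: 494 = 19^1 · 26). Additivity: v_p(xy) = v_p(x) + v_p(y) = 0 + 1 = 1. (Direct check: xy = 4446 = 19^1 · (234).)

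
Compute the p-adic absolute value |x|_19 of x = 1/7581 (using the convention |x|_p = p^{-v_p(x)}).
|1/7581|_19 = 361

Step 1 — compute v_19(x) by factoring powers of 19 out of the numerator and denominator: v_19(1/7581) = -2. Step 2 — apply |x|_p = p^{-v_p(x)} = 19^{2} = 361.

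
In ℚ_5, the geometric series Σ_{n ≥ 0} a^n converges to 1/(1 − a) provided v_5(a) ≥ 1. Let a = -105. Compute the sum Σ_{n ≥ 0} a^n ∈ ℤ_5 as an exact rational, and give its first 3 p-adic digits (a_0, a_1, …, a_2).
Σ a^n = 1/(1 − a) = 1/106;  first 3 digits = (1, 4, 1)

v_5(a) = 1 ≥ 1, so the series converges in ℤ_5 to 1/(1 − a) = 1/(1 − (-105)) = 1/106. Expand this rational in ℤ_5: compute digits iteratively via d_i = x_i mod 5, x_{i+1} = (x_i − d_i)/5. The first 3 digits are (1, 4, 1).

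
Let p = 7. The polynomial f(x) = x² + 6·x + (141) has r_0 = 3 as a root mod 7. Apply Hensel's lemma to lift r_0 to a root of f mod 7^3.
r_2 = 87 (mod 343)

Hensel: r_{i+1} = r_i − f(r_i)·(f′(r_i))^{-1} mod 7^{i+2}, f′(x) = 2x + 6. Iterate:
  r_0 = 3 (mod 7)
  r_1 = 38 (mod 49)
  r_2 = 87 (mod 343)
Final: r = 87 satisfies f(r) ≡ 0 mod 7^3.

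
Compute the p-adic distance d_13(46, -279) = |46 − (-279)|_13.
d_13(46, -279) = 1/13

Step 1 — x − y = 46 − (-279) = 325. Step 2 — v_13(325) = 1 (factor: 325 = (13^1 · 25); the sign does not affect v_p). Step 3 — |x − y|_13 = 13^{-1} = 1/13.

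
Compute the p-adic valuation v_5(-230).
v_5(-230) = 1

v_5(n) is the largest exponent k such that 5^k divides n. Factor out: -230 = -5^1 · 46. (Sign doesn't affect v_p.) So v_5(-230) = 1.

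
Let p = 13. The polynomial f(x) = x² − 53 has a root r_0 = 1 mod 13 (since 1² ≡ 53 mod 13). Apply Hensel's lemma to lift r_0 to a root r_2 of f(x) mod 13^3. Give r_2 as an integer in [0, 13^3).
r_2 = 1886 (mod 2197)

Hensel's recurrence: r_{i+1} = r_i − f(r_i)·(f′(r_i))^{-1} mod 13^{i+2}, with f′(x) = 2x. Iterate:
  r_0 = 1 (mod 13)
  r_1 = 27 (mod 169)
  r_2 = 1886 (mod 2197)
Final: r_2 = 1886, and one checks f(r_2) ≡ 0 mod 13^3.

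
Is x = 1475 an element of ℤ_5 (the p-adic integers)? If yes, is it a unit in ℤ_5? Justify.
x ∈ ℤ_5 but not a unit; v_5(x) = 2 > 0

ℤ_5 = {x ∈ ℚ_5 : v_5(x) ≥ 0} and ℤ_5^× = {x ∈ ℤ_5 : v_5(x) = 0}. Here v_5(1475) = v_5(num) − v_5(den) = 2; compare against these criteria.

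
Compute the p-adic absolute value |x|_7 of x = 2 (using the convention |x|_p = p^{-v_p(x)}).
|2|_7 = 1

Step 1 — compute v_7(x) by factoring powers of 7 out of the numerator and denominator: v_7(2) = 0. Step 2 — apply |x|_p = p^{-v_p(x)} = 7^{0} = 1.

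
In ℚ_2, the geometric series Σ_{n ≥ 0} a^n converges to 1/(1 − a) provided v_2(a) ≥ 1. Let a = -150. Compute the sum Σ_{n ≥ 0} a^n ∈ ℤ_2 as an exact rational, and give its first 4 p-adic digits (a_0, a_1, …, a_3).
Σ a^n = 1/(1 − a) = 1/151;  first 4 digits = (1, 1, 1, 0)

v_2(a) = 1 ≥ 1, so the series converges in ℤ_2 to 1/(1 − a) = 1/(1 − (-150)) = 1/151. Expand this rational in ℤ_2: compute digits iteratively via d_i = x_i mod 2, x_{i+1} = (x_i − d_i)/2. The first 4 digits are (1, 1, 1, 0).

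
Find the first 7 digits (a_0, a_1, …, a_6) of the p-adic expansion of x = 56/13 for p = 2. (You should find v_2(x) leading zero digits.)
(a_0, …, a_6) = (0, 0, 0, 1, 1, 0, 0)

v_2(56/13) = 3, so a_0 = ... = a_2 = 0. Factor out: x = 2^3 · u with u = 7/13 a unit in ℤ_2. Expand u iteratively via a_{v+i} = u_i mod 2, u_{i+1} = (u_i − a_{v+i})/2:
  u_0 = 7/13;  a_3 = 1;  u_1 = (u_0 − 1)/2 = -3/13
  u_1 = -3/13;  a_4 = 1;  u_2 = (u_1 − 1)/2 = -8/13
  u_2 = -8/13;  a_5 = 0;  u_3 = (u_2 − 0)/2 = -4/13
  u_3 = -4/13;  a_6 = 0;  u_4 = (u_3 − 0)/2 = -2/13
Digits: (0, 0, 0, 1, 1, 0, 0).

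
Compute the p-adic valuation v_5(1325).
v_5(1325) = 2

v_5(n) is the largest exponent k such that 5^k divides n. Factor out: 1325 = 5^2 · 53. (Sign doesn't affect v_p.) So v_5(1325) = 2.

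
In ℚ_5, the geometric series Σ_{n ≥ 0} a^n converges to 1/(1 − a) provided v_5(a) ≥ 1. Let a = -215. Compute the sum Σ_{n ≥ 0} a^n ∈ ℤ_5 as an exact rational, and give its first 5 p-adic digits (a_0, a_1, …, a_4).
Σ a^n = 1/(1 − a) = 1/216;  first 5 digits = (1, 2, 0, 1, 3)

v_5(a) = 1 ≥ 1, so the series converges in ℤ_5 to 1/(1 − a) = 1/(1 − (-215)) = 1/216. Expand this rational in ℤ_5: compute digits iteratively via d_i = x_i mod 5, x_{i+1} = (x_i − d_i)/5. The first 5 digits are (1, 2, 0, 1, 3).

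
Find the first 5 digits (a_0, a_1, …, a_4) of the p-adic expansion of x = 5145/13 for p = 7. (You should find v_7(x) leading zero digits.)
(a_0, …, a_4) = (0, 0, 0, 6, 2)

v_7(5145/13) = 3, so a_0 = ... = a_2 = 0. Factor out: x = 7^3 · u with u = 15/13 a unit in ℤ_7. Expand u iteratively via a_{v+i} = u_i mod 7, u_{i+1} = (u_i − a_{v+i})/7:
  u_0 = 15/13;  a_3 = 6;  u_1 = (u_0 − 6)/7 = -9/13
  u_1 = -9/13;  a_4 = 2;  u_2 = (u_1 − 2)/7 = -5/13
Digits: (0, 0, 0, 6, 2).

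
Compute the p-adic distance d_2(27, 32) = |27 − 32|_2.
d_2(27, 32) = 1

Step 1 — x − y = 27 − 32 = -5. Step 2 — v_2(-5) = 0 (factor: -5 = −(2^0 · 5); the sign does not affect v_p). Step 3 — |x − y|_2 = 2^{0} = 1.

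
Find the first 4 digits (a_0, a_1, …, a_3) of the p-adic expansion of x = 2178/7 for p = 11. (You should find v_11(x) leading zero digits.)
(a_0, …, a_3) = (0, 0, 1, 8)

v_11(2178/7) = 2, so a_0 = ... = a_1 = 0. Factor out: x = 11^2 · u with u = 18/7 a unit in ℤ_11. Expand u iteratively via a_{v+i} = u_i mod 11, u_{i+1} = (u_i − a_{v+i})/11:
  u_0 = 18/7;  a_2 = 1;  u_1 = (u_0 − 1)/11 = 1/7
  u_1 = 1/7;  a_3 = 8;  u_2 = (u_1 − 8)/11 = -5/7
Digits: (0, 0, 1, 8).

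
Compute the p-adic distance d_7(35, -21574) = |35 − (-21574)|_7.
d_7(35, -21574) = 1/2401

Step 1 — x − y = 35 − (-21574) = 21609. Step 2 — v_7(21609) = 4 (factor: 21609 = (7^4 · 9); the sign does not affect v_p). Step 3 — |x − y|_7 = 7^{-4} = 1/2401.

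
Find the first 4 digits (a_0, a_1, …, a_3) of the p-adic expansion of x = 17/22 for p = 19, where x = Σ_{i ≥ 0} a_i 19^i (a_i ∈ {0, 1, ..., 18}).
(a_0, …, a_3) = (12, 2, 18, 12)

v_19(17/22) = 0 (numerator and denominator both coprime to 19), so x ∈ ℤ_19^×. Compute digits iteratively via a_i = x_i mod 19, x_{i+1} = (x_i − a_i)/19, with x_0 = x:
  x_0 = 17/22;  a_0 = 12;  x_1 = (x_0 − 12)/19 = -13/22
  x_1 = -13/22;  a_1 = 2;  x_2 = (x_1 − 2)/19 = -3/22
  x_2 = -3/22;  a_2 = 18;  x_3 = (x_2 − 18)/19 = -21/22
  x_3 = -21/22;  a_3 = 12;  x_4 = (x_3 − 12)/19 = -15/22
Digits: (12, 2, 18, 12).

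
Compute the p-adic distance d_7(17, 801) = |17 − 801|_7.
d_7(17, 801) = 1/49

Step 1 — x − y = 17 − 801 = -784. Step 2 — v_7(-784) = 2 (factor: -784 = −(7^2 · 16); the sign does not affect v_p). Step 3 — |x − y|_7 = 7^{-2} = 1/49.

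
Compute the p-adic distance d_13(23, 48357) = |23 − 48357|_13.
d_13(23, 48357) = 1/2197

Step 1 — x − y = 23 − 48357 = -48334. Step 2 — v_13(-48334) = 3 (factor: -48334 = −(13^3 · 22); the sign does not affect v_p). Step 3 — |x − y|_13 = 13^{-3} = 1/2197.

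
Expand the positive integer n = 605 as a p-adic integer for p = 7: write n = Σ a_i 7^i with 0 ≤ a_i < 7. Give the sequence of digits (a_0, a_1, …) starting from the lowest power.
(a_0, a_1, …) = (3, 2, 5, 1)

Repeated division by 7 gives the digits low-to-high: 605 = 3 + 2·7^1 + 5·7^2 + 1·7^3. Digit sequence: (3, 2, 5, 1).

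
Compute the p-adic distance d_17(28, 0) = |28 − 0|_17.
d_17(28, 0) = 1

Step 1 — x − y = 28 − 0 = 28. Step 2 — v_17(28) = 0 (factor: 28 = (17^0 · 28); the sign does not affect v_p). Step 3 — |x − y|_17 = 17^{0} = 1.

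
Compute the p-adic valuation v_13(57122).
v_13(57122) = 4

v_13(n) is the largest exponent k such that 13^k divides n. Factor out: 57122 = 13^4 · 2. (Sign doesn't affect v_p.) So v_13(57122) = 4.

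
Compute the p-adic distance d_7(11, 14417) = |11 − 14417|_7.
d_7(11, 14417) = 1/2401

Step 1 — x − y = 11 − 14417 = -14406. Step 2 — v_7(-14406) = 4 (factor: -14406 = −(7^4 · 6); the sign does not affect v_p). Step 3 — |x − y|_7 = 7^{-4} = 1/2401.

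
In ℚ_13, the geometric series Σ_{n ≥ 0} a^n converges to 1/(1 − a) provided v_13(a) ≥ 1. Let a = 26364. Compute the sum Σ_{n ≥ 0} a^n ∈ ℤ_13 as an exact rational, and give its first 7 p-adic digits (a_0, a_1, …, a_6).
Σ a^n = 1/(1 − a) = -1/26363;  first 7 digits = (1, 0, 0, 12, 0, 0, 1)

v_13(a) = 3 ≥ 1, so the series converges in ℤ_13 to 1/(1 − a) = 1/(1 − 26364) = -1/26363. Expand this rational in ℤ_13: compute digits iteratively via d_i = x_i mod 13, x_{i+1} = (x_i − d_i)/13. The first 7 digits are (1, 0, 0, 12, 0, 0, 1).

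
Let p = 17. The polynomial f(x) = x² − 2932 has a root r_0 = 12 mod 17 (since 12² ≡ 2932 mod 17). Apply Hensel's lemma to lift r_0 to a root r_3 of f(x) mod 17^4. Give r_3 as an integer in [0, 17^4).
r_3 = 56435 (mod 83521)

Hensel's recurrence: r_{i+1} = r_i − f(r_i)·(f′(r_i))^{-1} mod 17^{i+2}, with f′(x) = 2x. Iterate:
  r_0 = 12 (mod 17)
  r_1 = 80 (mod 289)
  r_2 = 2392 (mod 4913)
  r_3 = 56435 (mod 83521)
Final: r_3 = 56435, and one checks f(r_3) ≡ 0 mod 17^4.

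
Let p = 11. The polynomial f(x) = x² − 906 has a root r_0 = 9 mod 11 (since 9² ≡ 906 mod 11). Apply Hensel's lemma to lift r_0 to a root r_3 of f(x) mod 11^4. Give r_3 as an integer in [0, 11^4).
r_3 = 922 (mod 14641)

Hensel's recurrence: r_{i+1} = r_i − f(r_i)·(f′(r_i))^{-1} mod 11^{i+2}, with f′(x) = 2x. Iterate:
  r_0 = 9 (mod 11)
  r_1 = 75 (mod 121)
  r_2 = 922 (mod 1331)
  r_3 = 922 (mod 14641)
Final: r_3 = 922, and one checks f(r_3) ≡ 0 mod 11^4.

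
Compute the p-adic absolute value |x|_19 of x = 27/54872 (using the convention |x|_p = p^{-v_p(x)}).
|27/54872|_19 = 6859

Step 1 — compute v_19(x) by factoring powers of 19 out of the numerator and denominator: v_19(27/54872) = -3. Step 2 — apply |x|_p = p^{-v_p(x)} = 19^{3} = 6859.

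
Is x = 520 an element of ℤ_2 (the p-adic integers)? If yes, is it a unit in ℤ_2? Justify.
x ∈ ℤ_2 but not a unit; v_2(x) = 3 > 0

ℤ_2 = {x ∈ ℚ_2 : v_2(x) ≥ 0} and ℤ_2^× = {x ∈ ℤ_2 : v_2(x) = 0}. Here v_2(520) = v_2(num) − v_2(den) = 3; compare against these criteria.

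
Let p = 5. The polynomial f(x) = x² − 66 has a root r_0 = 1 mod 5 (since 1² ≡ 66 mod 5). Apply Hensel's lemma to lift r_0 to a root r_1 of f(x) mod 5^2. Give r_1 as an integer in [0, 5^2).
r_1 = 21 (mod 25)

Hensel's recurrence: r_{i+1} = r_i − f(r_i)·(f′(r_i))^{-1} mod 5^{i+2}, with f′(x) = 2x. Iterate:
  r_0 = 1 (mod 5)
  r_1 = 21 (mod 25)
Final: r_1 = 21, and one checks f(r_1) ≡ 0 mod 5^2.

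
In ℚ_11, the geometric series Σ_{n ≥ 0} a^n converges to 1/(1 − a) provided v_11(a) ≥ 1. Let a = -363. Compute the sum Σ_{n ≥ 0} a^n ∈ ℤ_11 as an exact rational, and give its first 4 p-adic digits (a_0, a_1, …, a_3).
Σ a^n = 1/(1 − a) = 1/364;  first 4 digits = (1, 0, 8, 10)

v_11(a) = 2 ≥ 1, so the series converges in ℤ_11 to 1/(1 − a) = 1/(1 − (-363)) = 1/364. Expand this rational in ℤ_11: compute digits iteratively via d_i = x_i mod 11, x_{i+1} = (x_i − d_i)/11. The first 4 digits are (1, 0, 8, 10).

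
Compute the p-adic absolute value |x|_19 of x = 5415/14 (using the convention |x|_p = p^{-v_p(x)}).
|5415/14|_19 = 1/361

Step 1 — compute v_19(x) by factoring powers of 19 out of the numerator and denominator: v_19(5415/14) = 2. Step 2 — apply |x|_p = p^{-v_p(x)} = 19^{-2} = 1/361.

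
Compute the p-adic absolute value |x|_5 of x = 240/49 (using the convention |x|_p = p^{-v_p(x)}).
|240/49|_5 = 1/5

Step 1 — compute v_5(x) by factoring powers of 5 out of the numerator and denominator: v_5(240/49) = 1. Step 2 — apply |x|_p = p^{-v_p(x)} = 5^{-1} = 1/5.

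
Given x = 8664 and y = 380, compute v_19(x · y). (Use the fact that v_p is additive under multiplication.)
v_19(3292320) = 3

v_p(x) = 2 (factor: 8664 = 19^2 · 24); v_p(y) = 1 (factor: 380 = 19^1 · 20). Additivity: v_p(xy) = v_p(x) + v_p(y) = 2 + 1 = 3. (Direct check: xy = 3292320 = 19^3 · (480).)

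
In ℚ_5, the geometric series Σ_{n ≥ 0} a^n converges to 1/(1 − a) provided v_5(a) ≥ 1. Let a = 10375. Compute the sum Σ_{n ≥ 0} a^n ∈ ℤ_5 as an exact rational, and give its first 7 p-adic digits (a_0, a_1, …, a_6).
Σ a^n = 1/(1 − a) = -1/10374;  first 7 digits = (1, 0, 0, 3, 1, 3, 4)

v_5(a) = 3 ≥ 1, so the series converges in ℤ_5 to 1/(1 − a) = 1/(1 − 10375) = -1/10374. Expand this rational in ℤ_5: compute digits iteratively via d_i = x_i mod 5, x_{i+1} = (x_i − d_i)/5. The first 7 digits are (1, 0, 0, 3, 1, 3, 4).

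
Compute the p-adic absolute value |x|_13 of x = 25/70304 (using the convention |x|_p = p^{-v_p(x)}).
|25/70304|_13 = 2197

Step 1 — compute v_13(x) by factoring powers of 13 out of the numerator and denominator: v_13(25/70304) = -3. Step 2 — apply |x|_p = p^{-v_p(x)} = 13^{3} = 2197.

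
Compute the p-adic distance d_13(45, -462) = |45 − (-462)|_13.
d_13(45, -462) = 1/169

Step 1 — x − y = 45 − (-462) = 507. Step 2 — v_13(507) = 2 (factor: 507 = (13^2 · 3); the sign does not affect v_p). Step 3 — |x − y|_13 = 13^{-2} = 1/169.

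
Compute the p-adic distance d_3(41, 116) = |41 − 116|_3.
d_3(41, 116) = 1/3

Step 1 — x − y = 41 − 116 = -75. Step 2 — v_3(-75) = 1 (factor: -75 = −(3^1 · 25); the sign does not affect v_p). Step 3 — |x − y|_3 = 3^{-1} = 1/3.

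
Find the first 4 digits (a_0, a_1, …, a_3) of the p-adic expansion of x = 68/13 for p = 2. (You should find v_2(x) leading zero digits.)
(a_0, …, a_3) = (0, 0, 1, 0)

v_2(68/13) = 2, so a_0 = ... = a_1 = 0. Factor out: x = 2^2 · u with u = 17/13 a unit in ℤ_2. Expand u iteratively via a_{v+i} = u_i mod 2, u_{i+1} = (u_i − a_{v+i})/2:
  u_0 = 17/13;  a_2 = 1;  u_1 = (u_0 − 1)/2 = 2/13
  u_1 = 2/13;  a_3 = 0;  u_2 = (u_1 − 0)/2 = 1/13
Digits: (0, 0, 1, 0).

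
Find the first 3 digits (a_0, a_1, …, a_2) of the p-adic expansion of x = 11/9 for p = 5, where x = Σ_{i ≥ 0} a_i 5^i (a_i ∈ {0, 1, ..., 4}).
(a_0, …, a_2) = (4, 0, 1)

v_5(11/9) = 0 (numerator and denominator both coprime to 5), so x ∈ ℤ_5^×. Compute digits iteratively via a_i = x_i mod 5, x_{i+1} = (x_i − a_i)/5, with x_0 = x:
  x_0 = 11/9;  a_0 = 4;  x_1 = (x_0 − 4)/5 = -5/9
  x_1 = -5/9;  a_1 = 0;  x_2 = (x_1 − 0)/5 = -1/9
  x_2 = -1/9;  a_2 = 1;  x_3 = (x_2 − 1)/5 = -2/9
Digits: (4, 0, 1).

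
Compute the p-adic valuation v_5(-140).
v_5(-140) = 1

v_5(n) is the largest exponent k such that 5^k divides n. Factor out: -140 = -5^1 · 28. (Sign doesn't affect v_p.) So v_5(-140) = 1.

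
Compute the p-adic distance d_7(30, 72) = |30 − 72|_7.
d_7(30, 72) = 1/7

Step 1 — x − y = 30 − 72 = -42. Step 2 — v_7(-42) = 1 (factor: -42 = −(7^1 · 6); the sign does not affect v_p). Step 3 — |x − y|_7 = 7^{-1} = 1/7.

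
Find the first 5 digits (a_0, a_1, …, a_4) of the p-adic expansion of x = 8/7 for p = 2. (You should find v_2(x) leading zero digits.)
(a_0, …, a_4) = (0, 0, 0, 1, 1)

v_2(8/7) = 3, so a_0 = ... = a_2 = 0. Factor out: x = 2^3 · u with u = 1/7 a unit in ℤ_2. Expand u iteratively via a_{v+i} = u_i mod 2, u_{i+1} = (u_i − a_{v+i})/2:
  u_0 = 1/7;  a_3 = 1;  u_1 = (u_0 − 1)/2 = -3/7
  u_1 = -3/7;  a_4 = 1;  u_2 = (u_1 − 1)/2 = -5/7
Digits: (0, 0, 0, 1, 1).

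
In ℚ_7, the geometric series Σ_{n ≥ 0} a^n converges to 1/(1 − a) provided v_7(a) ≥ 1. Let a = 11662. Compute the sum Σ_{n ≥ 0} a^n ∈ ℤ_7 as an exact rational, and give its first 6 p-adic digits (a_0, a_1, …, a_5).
Σ a^n = 1/(1 − a) = -1/11661;  first 6 digits = (1, 0, 0, 6, 4, 0)

v_7(a) = 3 ≥ 1, so the series converges in ℤ_7 to 1/(1 − a) = 1/(1 − 11662) = -1/11661. Expand this rational in ℤ_7: compute digits iteratively via d_i = x_i mod 7, x_{i+1} = (x_i − d_i)/7. The first 6 digits are (1, 0, 0, 6, 4, 0).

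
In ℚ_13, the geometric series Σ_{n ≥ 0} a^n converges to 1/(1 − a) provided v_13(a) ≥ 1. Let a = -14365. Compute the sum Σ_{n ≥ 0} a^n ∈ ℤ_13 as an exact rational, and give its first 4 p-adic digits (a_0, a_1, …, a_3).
Σ a^n = 1/(1 − a) = 1/14366;  first 4 digits = (1, 0, 6, 6)

v_13(a) = 2 ≥ 1, so the series converges in ℤ_13 to 1/(1 − a) = 1/(1 − (-14365)) = 1/14366. Expand this rational in ℤ_13: compute digits iteratively via d_i = x_i mod 13, x_{i+1} = (x_i − d_i)/13. The first 4 digits are (1, 0, 6, 6).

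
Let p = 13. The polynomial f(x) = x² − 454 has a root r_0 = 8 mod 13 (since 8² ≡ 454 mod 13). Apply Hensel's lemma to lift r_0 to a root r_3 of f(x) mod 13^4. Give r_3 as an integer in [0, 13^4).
r_3 = 15179 (mod 28561)

Hensel's recurrence: r_{i+1} = r_i − f(r_i)·(f′(r_i))^{-1} mod 13^{i+2}, with f′(x) = 2x. Iterate:
  r_0 = 8 (mod 13)
  r_1 = 138 (mod 169)
  r_2 = 1997 (mod 2197)
  r_3 = 15179 (mod 28561)
Final: r_3 = 15179, and one checks f(r_3) ≡ 0 mod 13^4.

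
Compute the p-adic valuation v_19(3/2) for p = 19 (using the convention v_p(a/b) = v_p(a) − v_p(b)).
v_19(3/2) = 0

Factor powers of 19 from the numerator and denominator of the reduced fraction: 3 = 19^0 · 3 and 2 = 19^0 · 2. Apply v_p(a/b) = v_p(a) − v_p(b): v_19(3/2) = 0 − 0 = 0.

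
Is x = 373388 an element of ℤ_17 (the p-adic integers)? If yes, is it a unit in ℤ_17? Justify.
x ∈ ℤ_17 but not a unit; v_17(x) = 3 > 0

ℤ_17 = {x ∈ ℚ_17 : v_17(x) ≥ 0} and ℤ_17^× = {x ∈ ℤ_17 : v_17(x) = 0}. Here v_17(373388) = v_17(num) − v_17(den) = 3; compare against these criteria.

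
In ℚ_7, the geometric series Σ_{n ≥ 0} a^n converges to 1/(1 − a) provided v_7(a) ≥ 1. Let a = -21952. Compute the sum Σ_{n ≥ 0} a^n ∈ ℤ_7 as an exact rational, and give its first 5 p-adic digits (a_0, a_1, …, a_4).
Σ a^n = 1/(1 − a) = 1/21953;  first 5 digits = (1, 0, 0, 6, 4)

v_7(a) = 3 ≥ 1, so the series converges in ℤ_7 to 1/(1 − a) = 1/(1 − (-21952)) = 1/21953. Expand this rational in ℤ_7: compute digits iteratively via d_i = x_i mod 7, x_{i+1} = (x_i − d_i)/7. The first 5 digits are (1, 0, 0, 6, 4).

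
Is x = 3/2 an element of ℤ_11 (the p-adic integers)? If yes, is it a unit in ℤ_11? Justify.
x ∈ ℤ_11^× (unit); v_11(x) = 0

ℤ_11 = {x ∈ ℚ_11 : v_11(x) ≥ 0} and ℤ_11^× = {x ∈ ℤ_11 : v_11(x) = 0}. Here v_11(3/2) = v_11(num) − v_11(den) = 0; compare against these criteria.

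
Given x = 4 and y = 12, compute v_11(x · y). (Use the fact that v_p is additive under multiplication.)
v_11(48) = 0

v_p(x) = 0 (factor: 4 = 11^0 · 4); v_p(y) = 0 (factor: 12 = 11^0 · 12). Additivity: v_p(xy) = v_p(x) + v_p(y) = 0 + 0 = 0. (Direct check: xy = 48 = 11^0 · (48).)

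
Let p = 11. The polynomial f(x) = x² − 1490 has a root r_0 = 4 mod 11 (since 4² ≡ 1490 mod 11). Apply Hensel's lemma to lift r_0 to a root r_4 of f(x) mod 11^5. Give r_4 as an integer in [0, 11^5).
r_4 = 133984 (mod 161051)

Hensel's recurrence: r_{i+1} = r_i − f(r_i)·(f′(r_i))^{-1} mod 11^{i+2}, with f′(x) = 2x. Iterate:
  r_0 = 4 (mod 11)
  r_1 = 37 (mod 121)
  r_2 = 884 (mod 1331)
  r_3 = 2215 (mod 14641)
  r_4 = 133984 (mod 161051)
Final: r_4 = 133984, and one checks f(r_4) ≡ 0 mod 11^5.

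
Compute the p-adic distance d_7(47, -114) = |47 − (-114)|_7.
d_7(47, -114) = 1/7

Step 1 — x − y = 47 − (-114) = 161. Step 2 — v_7(161) = 1 (factor: 161 = (7^1 · 23); the sign does not affect v_p). Step 3 — |x − y|_7 = 7^{-1} = 1/7.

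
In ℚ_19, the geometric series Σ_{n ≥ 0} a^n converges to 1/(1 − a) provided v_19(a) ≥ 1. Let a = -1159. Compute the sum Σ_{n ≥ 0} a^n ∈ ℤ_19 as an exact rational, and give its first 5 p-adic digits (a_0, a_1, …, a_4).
Σ a^n = 1/(1 − a) = 1/1160;  first 5 digits = (1, 15, 12, 17, 4)

v_19(a) = 1 ≥ 1, so the series converges in ℤ_19 to 1/(1 − a) = 1/(1 − (-1159)) = 1/1160. Expand this rational in ℤ_19: compute digits iteratively via d_i = x_i mod 19, x_{i+1} = (x_i − d_i)/19. The first 5 digits are (1, 15, 12, 17, 4).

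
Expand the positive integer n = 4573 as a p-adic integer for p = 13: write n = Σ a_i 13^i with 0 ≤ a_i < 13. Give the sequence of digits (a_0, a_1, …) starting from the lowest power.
(a_0, a_1, …) = (10, 0, 1, 2)

Repeated division by 13 gives the digits low-to-high: 4573 = 10 + 1·13^2 + 2·13^3. Digit sequence: (10, 0, 1, 2).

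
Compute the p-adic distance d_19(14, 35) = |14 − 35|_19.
d_19(14, 35) = 1

Step 1 — x − y = 14 − 35 = -21. Step 2 — v_19(-21) = 0 (factor: -21 = −(19^0 · 21); the sign does not affect v_p). Step 3 — |x − y|_19 = 19^{0} = 1.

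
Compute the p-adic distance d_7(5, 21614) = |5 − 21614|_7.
d_7(5, 21614) = 1/2401

Step 1 — x − y = 5 − 21614 = -21609. Step 2 — v_7(-21609) = 4 (factor: -21609 = −(7^4 · 9); the sign does not affect v_p). Step 3 — |x − y|_7 = 7^{-4} = 1/2401.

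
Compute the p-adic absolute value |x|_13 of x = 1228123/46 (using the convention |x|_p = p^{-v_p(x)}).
|1228123/46|_13 = 1/28561

Step 1 — compute v_13(x) by factoring powers of 13 out of the numerator and denominator: v_13(1228123/46) = 4. Step 2 — apply |x|_p = p^{-v_p(x)} = 13^{-4} = 1/28561.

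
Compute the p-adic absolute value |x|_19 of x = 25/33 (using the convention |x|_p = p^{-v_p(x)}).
|25/33|_19 = 1

Step 1 — compute v_19(x) by factoring powers of 19 out of the numerator and denominator: v_19(25/33) = 0. Step 2 — apply |x|_p = p^{-v_p(x)} = 19^{0} = 1.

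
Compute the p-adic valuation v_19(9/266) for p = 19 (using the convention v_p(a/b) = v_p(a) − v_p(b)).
v_19(9/266) = -1

Factor powers of 19 from the numerator and denominator of the reduced fraction: 9 = 19^0 · 9 and 266 = 19^1 · 14. Apply v_p(a/b) = v_p(a) − v_p(b): v_19(9/266) = 0 − 1 = -1.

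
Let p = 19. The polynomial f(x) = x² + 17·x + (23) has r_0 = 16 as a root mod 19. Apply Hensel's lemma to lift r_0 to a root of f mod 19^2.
r_1 = 130 (mod 361)

Hensel: r_{i+1} = r_i − f(r_i)·(f′(r_i))^{-1} mod 19^{i+2}, f′(x) = 2x + 17. Iterate:
  r_0 = 16 (mod 19)
  r_1 = 130 (mod 361)
Final: r = 130 satisfies f(r) ≡ 0 mod 19^2.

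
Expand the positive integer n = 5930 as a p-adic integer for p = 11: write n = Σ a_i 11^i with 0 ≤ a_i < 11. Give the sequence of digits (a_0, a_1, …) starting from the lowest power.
(a_0, a_1, …) = (1, 0, 5, 4)

Repeated division by 11 gives the digits low-to-high: 5930 = 1 + 5·11^2 + 4·11^3. Digit sequence: (1, 0, 5, 4).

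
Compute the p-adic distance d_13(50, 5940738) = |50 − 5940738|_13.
d_13(50, 5940738) = 1/371293

Step 1 — x − y = 50 − 5940738 = -5940688. Step 2 — v_13(-5940688) = 5 (factor: -5940688 = −(13^5 · 16); the sign does not affect v_p). Step 3 — |x − y|_13 = 13^{-5} = 1/371293.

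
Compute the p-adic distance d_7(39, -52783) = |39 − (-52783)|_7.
d_7(39, -52783) = 1/2401

Step 1 — x − y = 39 − (-52783) = 52822. Step 2 — v_7(52822) = 4 (factor: 52822 = (7^4 · 22); the sign does not affect v_p). Step 3 — |x − y|_7 = 7^{-4} = 1/2401.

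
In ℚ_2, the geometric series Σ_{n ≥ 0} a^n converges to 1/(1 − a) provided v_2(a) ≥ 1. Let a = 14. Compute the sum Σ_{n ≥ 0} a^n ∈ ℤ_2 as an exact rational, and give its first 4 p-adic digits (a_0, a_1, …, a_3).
Σ a^n = 1/(1 − a) = -1/13;  first 4 digits = (1, 1, 0, 1)

v_2(a) = 1 ≥ 1, so the series converges in ℤ_2 to 1/(1 − a) = 1/(1 − 14) = -1/13. Expand this rational in ℤ_2: compute digits iteratively via d_i = x_i mod 2, x_{i+1} = (x_i − d_i)/2. The first 4 digits are (1, 1, 0, 1).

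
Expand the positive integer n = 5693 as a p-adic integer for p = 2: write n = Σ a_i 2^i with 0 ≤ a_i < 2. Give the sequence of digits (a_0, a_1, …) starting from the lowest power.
(a_0, a_1, …) = (1, 0, 1, 1, 1, 1, 0, 0, 0, 1, 1, 0, 1)

Repeated division by 2 gives the digits low-to-high: 5693 = 1 + 1·2^2 + 1·2^3 + 1·2^4 + 1·2^5 + 1·2^9 + 1·2^10 + 1·2^12. Digit sequence: (1, 0, 1, 1, 1, 1, 0, 0, 0, 1, 1, 0, 1).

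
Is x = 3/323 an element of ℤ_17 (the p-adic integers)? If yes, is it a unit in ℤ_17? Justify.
x ∉ ℤ_17 (v_17(x) = -1 < 0)

ℤ_17 = {x ∈ ℚ_17 : v_17(x) ≥ 0} and ℤ_17^× = {x ∈ ℤ_17 : v_17(x) = 0}. Here v_17(3/323) = v_17(num) − v_17(den) = -1; compare against these criteria.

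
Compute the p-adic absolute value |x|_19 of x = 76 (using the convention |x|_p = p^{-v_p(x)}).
|76|_19 = 1/19

Step 1 — compute v_19(x) by factoring powers of 19 out of the numerator and denominator: v_19(76) = 1. Step 2 — apply |x|_p = p^{-v_p(x)} = 19^{-1} = 1/19.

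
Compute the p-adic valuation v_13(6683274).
v_13(6683274) = 5

v_13(n) is the largest exponent k such that 13^k divides n. Factor out: 6683274 = 13^5 · 18. (Sign doesn't affect v_p.) So v_13(6683274) = 5.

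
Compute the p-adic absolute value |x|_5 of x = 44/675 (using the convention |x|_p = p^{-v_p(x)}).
|44/675|_5 = 25

Step 1 — compute v_5(x) by factoring powers of 5 out of the numerator and denominator: v_5(44/675) = -2. Step 2 — apply |x|_p = p^{-v_p(x)} = 5^{2} = 25.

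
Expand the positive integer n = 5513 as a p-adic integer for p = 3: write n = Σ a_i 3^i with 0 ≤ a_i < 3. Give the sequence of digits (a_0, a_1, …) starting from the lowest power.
(a_0, a_1, …) = (2, 1, 0, 0, 2, 1, 1, 2)

Repeated division by 3 gives the digits low-to-high: 5513 = 2 + 1·3^1 + 2·3^4 + 1·3^5 + 1·3^6 + 2·3^7. Digit sequence: (2, 1, 0, 0, 2, 1, 1, 2).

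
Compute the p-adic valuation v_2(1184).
v_2(1184) = 5

v_2(n) is the largest exponent k such that 2^k divides n. Factor out: 1184 = 2^5 · 37. (Sign doesn't affect v_p.) So v_2(1184) = 5.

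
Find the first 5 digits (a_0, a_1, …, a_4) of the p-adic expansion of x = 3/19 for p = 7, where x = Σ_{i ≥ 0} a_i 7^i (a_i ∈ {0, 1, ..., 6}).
(a_0, …, a_4) = (2, 6, 5, 1, 6)

v_7(3/19) = 0 (numerator and denominator both coprime to 7), so x ∈ ℤ_7^×. Compute digits iteratively via a_i = x_i mod 7, x_{i+1} = (x_i − a_i)/7, with x_0 = x:
  x_0 = 3/19;  a_0 = 2;  x_1 = (x_0 − 2)/7 = -5/19
  x_1 = -5/19;  a_1 = 6;  x_2 = (x_1 − 6)/7 = -17/19
  x_2 = -17/19;  a_2 = 5;  x_3 = (x_2 − 5)/7 = -16/19
  x_3 = -16/19;  a_3 = 1;  x_4 = (x_3 − 1)/7 = -5/19
  x_4 = -5/19;  a_4 = 6;  x_5 = (x_4 − 6)/7 = -17/19
Digits: (2, 6, 5, 1, 6).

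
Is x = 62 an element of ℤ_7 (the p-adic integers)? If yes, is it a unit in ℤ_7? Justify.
x ∈ ℤ_7^× (unit); v_7(x) = 0

ℤ_7 = {x ∈ ℚ_7 : v_7(x) ≥ 0} and ℤ_7^× = {x ∈ ℤ_7 : v_7(x) = 0}. Here v_7(62) = v_7(num) − v_7(den) = 0; compare against these criteria.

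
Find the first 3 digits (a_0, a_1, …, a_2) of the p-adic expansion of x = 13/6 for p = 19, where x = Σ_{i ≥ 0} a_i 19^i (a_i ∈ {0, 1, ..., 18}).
(a_0, …, a_2) = (18, 15, 15)

v_19(13/6) = 0 (numerator and denominator both coprime to 19), so x ∈ ℤ_19^×. Compute digits iteratively via a_i = x_i mod 19, x_{i+1} = (x_i − a_i)/19, with x_0 = x:
  x_0 = 13/6;  a_0 = 18;  x_1 = (x_0 − 18)/19 = -5/6
  x_1 = -5/6;  a_1 = 15;  x_2 = (x_1 − 15)/19 = -5/6
  x_2 = -5/6;  a_2 = 15;  x_3 = (x_2 − 15)/19 = -5/6
Digits: (18, 15, 15).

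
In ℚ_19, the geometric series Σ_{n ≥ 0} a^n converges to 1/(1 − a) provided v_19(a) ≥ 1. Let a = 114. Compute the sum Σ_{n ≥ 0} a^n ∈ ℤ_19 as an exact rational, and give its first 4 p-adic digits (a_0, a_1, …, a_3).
Σ a^n = 1/(1 − a) = -1/113;  first 4 digits = (1, 6, 17, 8)

v_19(a) = 1 ≥ 1, so the series converges in ℤ_19 to 1/(1 − a) = 1/(1 − 114) = -1/113. Expand this rational in ℤ_19: compute digits iteratively via d_i = x_i mod 19, x_{i+1} = (x_i − d_i)/19. The first 4 digits are (1, 6, 17, 8).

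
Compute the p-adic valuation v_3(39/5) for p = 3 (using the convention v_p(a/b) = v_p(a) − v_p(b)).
v_3(39/5) = 1

Factor powers of 3 from the numerator and denominator of the reduced fraction: 39 = 3^1 · 13 and 5 = 3^0 · 5. Apply v_p(a/b) = v_p(a) − v_p(b): v_3(39/5) = 1 − 0 = 1.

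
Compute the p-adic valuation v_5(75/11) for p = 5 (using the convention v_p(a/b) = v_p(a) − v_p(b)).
v_5(75/11) = 2

Factor powers of 5 from the numerator and denominator of the reduced fraction: 75 = 5^2 · 3 and 11 = 5^0 · 11. Apply v_p(a/b) = v_p(a) − v_p(b): v_5(75/11) = 2 − 0 = 2.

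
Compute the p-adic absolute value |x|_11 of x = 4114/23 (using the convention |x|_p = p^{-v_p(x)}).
|4114/23|_11 = 1/121

Step 1 — compute v_11(x) by factoring powers of 11 out of the numerator and denominator: v_11(4114/23) = 2. Step 2 — apply |x|_p = p^{-v_p(x)} = 11^{-2} = 1/121.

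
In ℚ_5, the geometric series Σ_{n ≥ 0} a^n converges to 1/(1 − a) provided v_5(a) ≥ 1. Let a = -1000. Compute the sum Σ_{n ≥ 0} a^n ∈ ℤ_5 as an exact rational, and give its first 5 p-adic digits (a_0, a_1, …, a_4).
Σ a^n = 1/(1 − a) = 1/1001;  first 5 digits = (1, 0, 0, 2, 3)

v_5(a) = 3 ≥ 1, so the series converges in ℤ_5 to 1/(1 − a) = 1/(1 − (-1000)) = 1/1001. Expand this rational in ℤ_5: compute digits iteratively via d_i = x_i mod 5, x_{i+1} = (x_i − d_i)/5. The first 5 digits are (1, 0, 0, 2, 3).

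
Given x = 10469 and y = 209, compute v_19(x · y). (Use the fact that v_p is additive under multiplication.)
v_19(2188021) = 3

v_p(x) = 2 (factor: 10469 = 19^2 · 29); v_p(y) = 1 (factor: 209 = 19^1 · 11). Additivity: v_p(xy) = v_p(x) + v_p(y) = 2 + 1 = 3. (Direct check: xy = 2188021 = 19^3 · (319).)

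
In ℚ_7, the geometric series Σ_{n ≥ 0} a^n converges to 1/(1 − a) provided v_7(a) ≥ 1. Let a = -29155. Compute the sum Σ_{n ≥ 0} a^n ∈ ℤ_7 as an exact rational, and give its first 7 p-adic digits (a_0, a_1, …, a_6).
Σ a^n = 1/(1 − a) = 1/29156;  first 7 digits = (1, 0, 0, 6, 1, 5, 0)

v_7(a) = 3 ≥ 1, so the series converges in ℤ_7 to 1/(1 − a) = 1/(1 − (-29155)) = 1/29156. Expand this rational in ℤ_7: compute digits iteratively via d_i = x_i mod 7, x_{i+1} = (x_i − d_i)/7. The first 7 digits are (1, 0, 0, 6, 1, 5, 0).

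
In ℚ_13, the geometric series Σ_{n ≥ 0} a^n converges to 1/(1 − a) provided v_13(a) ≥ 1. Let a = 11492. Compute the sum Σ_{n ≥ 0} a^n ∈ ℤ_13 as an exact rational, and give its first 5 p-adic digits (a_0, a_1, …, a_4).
Σ a^n = 1/(1 − a) = -1/11491;  first 5 digits = (1, 0, 3, 5, 9)

v_13(a) = 2 ≥ 1, so the series converges in ℤ_13 to 1/(1 − a) = 1/(1 − 11492) = -1/11491. Expand this rational in ℤ_13: compute digits iteratively via d_i = x_i mod 13, x_{i+1} = (x_i − d_i)/13. The first 5 digits are (1, 0, 3, 5, 9).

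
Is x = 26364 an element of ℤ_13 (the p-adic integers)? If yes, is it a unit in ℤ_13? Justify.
x ∈ ℤ_13 but not a unit; v_13(x) = 3 > 0

ℤ_13 = {x ∈ ℚ_13 : v_13(x) ≥ 0} and ℤ_13^× = {x ∈ ℤ_13 : v_13(x) = 0}. Here v_13(26364) = v_13(num) − v_13(den) = 3; compare against these criteria.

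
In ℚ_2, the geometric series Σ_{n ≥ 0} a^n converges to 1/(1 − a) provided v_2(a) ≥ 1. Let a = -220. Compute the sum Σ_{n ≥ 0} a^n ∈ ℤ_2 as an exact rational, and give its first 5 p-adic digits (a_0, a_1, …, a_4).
Σ a^n = 1/(1 − a) = 1/221;  first 5 digits = (1, 0, 1, 0, 1)

v_2(a) = 2 ≥ 1, so the series converges in ℤ_2 to 1/(1 − a) = 1/(1 − (-220)) = 1/221. Expand this rational in ℤ_2: compute digits iteratively via d_i = x_i mod 2, x_{i+1} = (x_i − d_i)/2. The first 5 digits are (1, 0, 1, 0, 1).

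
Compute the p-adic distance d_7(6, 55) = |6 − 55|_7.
d_7(6, 55) = 1/49

Step 1 — x − y = 6 − 55 = -49. Step 2 — v_7(-49) = 2 (factor: -49 = −(7^2 · 1); the sign does not affect v_p). Step 3 — |x − y|_7 = 7^{-2} = 1/49.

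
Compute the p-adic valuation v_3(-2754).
v_3(-2754) = 4

v_3(n) is the largest exponent k such that 3^k divides n. Factor out: -2754 = -3^4 · 34. (Sign doesn't affect v_p.) So v_3(-2754) = 4.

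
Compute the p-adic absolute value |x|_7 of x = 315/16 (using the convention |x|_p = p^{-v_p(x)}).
|315/16|_7 = 1/7

Step 1 — compute v_7(x) by factoring powers of 7 out of the numerator and denominator: v_7(315/16) = 1. Step 2 — apply |x|_p = p^{-v_p(x)} = 7^{-1} = 1/7.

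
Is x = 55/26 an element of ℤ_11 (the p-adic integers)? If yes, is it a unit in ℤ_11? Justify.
x ∈ ℤ_11 but not a unit; v_11(x) = 1 > 0

ℤ_11 = {x ∈ ℚ_11 : v_11(x) ≥ 0} and ℤ_11^× = {x ∈ ℤ_11 : v_11(x) = 0}. Here v_11(55/26) = v_11(num) − v_11(den) = 1; compare against these criteria.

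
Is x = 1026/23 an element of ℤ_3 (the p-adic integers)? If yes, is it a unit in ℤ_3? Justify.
x ∈ ℤ_3 but not a unit; v_3(x) = 3 > 0

ℤ_3 = {x ∈ ℚ_3 : v_3(x) ≥ 0} and ℤ_3^× = {x ∈ ℤ_3 : v_3(x) = 0}. Here v_3(1026/23) = v_3(num) − v_3(den) = 3; compare against these criteria.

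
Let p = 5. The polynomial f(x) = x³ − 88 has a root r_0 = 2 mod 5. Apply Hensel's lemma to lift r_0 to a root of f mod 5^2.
r_1 = 17 (mod 25)

Hensel: r_{i+1} = r_i − f(r_i)/f′(r_i) mod 5^{i+2}, where f′(x) = 3x². Iterate:
  r_0 = 2 (mod 5)
  r_1 = 17 (mod 25)
Final: r = 17 with f(r) ≡ 0 mod 5^2.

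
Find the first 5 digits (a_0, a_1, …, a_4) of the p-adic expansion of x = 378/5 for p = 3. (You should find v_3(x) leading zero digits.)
(a_0, …, a_4) = (0, 0, 0, 1, 0)

v_3(378/5) = 3, so a_0 = ... = a_2 = 0. Factor out: x = 3^3 · u with u = 14/5 a unit in ℤ_3. Expand u iteratively via a_{v+i} = u_i mod 3, u_{i+1} = (u_i − a_{v+i})/3:
  u_0 = 14/5;  a_3 = 1;  u_1 = (u_0 − 1)/3 = 3/5
  u_1 = 3/5;  a_4 = 0;  u_2 = (u_1 − 0)/3 = 1/5
Digits: (0, 0, 0, 1, 0).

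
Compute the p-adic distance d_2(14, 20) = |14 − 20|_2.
d_2(14, 20) = 1/2

Step 1 — x − y = 14 − 20 = -6. Step 2 — v_2(-6) = 1 (factor: -6 = −(2^1 · 3); the sign does not affect v_p). Step 3 — |x − y|_2 = 2^{-1} = 1/2.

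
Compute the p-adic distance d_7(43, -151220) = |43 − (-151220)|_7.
d_7(43, -151220) = 1/16807

Step 1 — x − y = 43 − (-151220) = 151263. Step 2 — v_7(151263) = 5 (factor: 151263 = (7^5 · 9); the sign does not affect v_p). Step 3 — |x − y|_7 = 7^{-5} = 1/16807.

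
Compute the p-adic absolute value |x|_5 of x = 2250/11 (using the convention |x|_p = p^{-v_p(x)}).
|2250/11|_5 = 1/125

Step 1 — compute v_5(x) by factoring powers of 5 out of the numerator and denominator: v_5(2250/11) = 3. Step 2 — apply |x|_p = p^{-v_p(x)} = 5^{-3} = 1/125.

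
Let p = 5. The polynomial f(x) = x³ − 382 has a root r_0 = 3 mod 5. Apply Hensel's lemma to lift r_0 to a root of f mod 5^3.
r_2 = 43 (mod 125)

Hensel: r_{i+1} = r_i − f(r_i)/f′(r_i) mod 5^{i+2}, where f′(x) = 3x². Iterate:
  r_0 = 3 (mod 5)
  r_1 = 18 (mod 25)
  r_2 = 43 (mod 125)
Final: r = 43 with f(r) ≡ 0 mod 5^3.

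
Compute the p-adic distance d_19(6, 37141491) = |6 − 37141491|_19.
d_19(6, 37141491) = 1/2476099

Step 1 — x − y = 6 − 37141491 = -37141485. Step 2 — v_19(-37141485) = 5 (factor: -37141485 = −(19^5 · 15); the sign does not affect v_p). Step 3 — |x − y|_19 = 19^{-5} = 1/2476099.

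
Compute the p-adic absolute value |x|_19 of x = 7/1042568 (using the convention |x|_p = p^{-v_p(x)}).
|7/1042568|_19 = 130321

Step 1 — compute v_19(x) by factoring powers of 19 out of the numerator and denominator: v_19(7/1042568) = -4. Step 2 — apply |x|_p = p^{-v_p(x)} = 19^{4} = 130321.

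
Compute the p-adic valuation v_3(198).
v_3(198) = 2

v_3(n) is the largest exponent k such that 3^k divides n. Factor out: 198 = 3^2 · 22. (Sign doesn't affect v_p.) So v_3(198) = 2.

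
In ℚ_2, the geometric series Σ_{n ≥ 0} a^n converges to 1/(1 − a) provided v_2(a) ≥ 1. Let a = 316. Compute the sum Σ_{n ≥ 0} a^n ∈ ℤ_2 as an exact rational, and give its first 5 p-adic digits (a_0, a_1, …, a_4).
Σ a^n = 1/(1 − a) = -1/315;  first 5 digits = (1, 0, 1, 1, 0)

v_2(a) = 2 ≥ 1, so the series converges in ℤ_2 to 1/(1 − a) = 1/(1 − 316) = -1/315. Expand this rational in ℤ_2: compute digits iteratively via d_i = x_i mod 2, x_{i+1} = (x_i − d_i)/2. The first 5 digits are (1, 0, 1, 1, 0).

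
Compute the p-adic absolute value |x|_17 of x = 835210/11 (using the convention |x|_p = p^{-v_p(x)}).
|835210/11|_17 = 1/83521

Step 1 — compute v_17(x) by factoring powers of 17 out of the numerator and denominator: v_17(835210/11) = 4. Step 2 — apply |x|_p = p^{-v_p(x)} = 17^{-4} = 1/83521.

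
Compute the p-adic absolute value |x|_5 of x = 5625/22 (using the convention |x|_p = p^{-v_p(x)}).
|5625/22|_5 = 1/625

Step 1 — compute v_5(x) by factoring powers of 5 out of the numerator and denominator: v_5(5625/22) = 4. Step 2 — apply |x|_p = p^{-v_p(x)} = 5^{-4} = 1/625.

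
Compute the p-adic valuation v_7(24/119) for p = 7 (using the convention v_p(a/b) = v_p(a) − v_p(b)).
v_7(24/119) = -1

Factor powers of 7 from the numerator and denominator of the reduced fraction: 24 = 7^0 · 24 and 119 = 7^1 · 17. Apply v_p(a/b) = v_p(a) − v_p(b): v_7(24/119) = 0 − 1 = -1.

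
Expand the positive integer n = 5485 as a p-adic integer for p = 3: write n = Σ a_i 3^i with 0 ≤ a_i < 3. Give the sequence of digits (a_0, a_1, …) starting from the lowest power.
(a_0, a_1, …) = (1, 1, 0, 2, 1, 1, 1, 2)

Repeated division by 3 gives the digits low-to-high: 5485 = 1 + 1·3^1 + 2·3^3 + 1·3^4 + 1·3^5 + 1·3^6 + 2·3^7. Digit sequence: (1, 1, 0, 2, 1, 1, 1, 2).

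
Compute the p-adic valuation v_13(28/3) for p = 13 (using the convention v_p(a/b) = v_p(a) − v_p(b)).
v_13(28/3) = 0

Factor powers of 13 from the numerator and denominator of the reduced fraction: 28 = 13^0 · 28 and 3 = 13^0 · 3. Apply v_p(a/b) = v_p(a) − v_p(b): v_13(28/3) = 0 − 0 = 0.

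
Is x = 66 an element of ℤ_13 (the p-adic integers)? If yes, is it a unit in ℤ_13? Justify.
x ∈ ℤ_13^× (unit); v_13(x) = 0

ℤ_13 = {x ∈ ℚ_13 : v_13(x) ≥ 0} and ℤ_13^× = {x ∈ ℤ_13 : v_13(x) = 0}. Here v_13(66) = v_13(num) − v_13(den) = 0; compare against these criteria.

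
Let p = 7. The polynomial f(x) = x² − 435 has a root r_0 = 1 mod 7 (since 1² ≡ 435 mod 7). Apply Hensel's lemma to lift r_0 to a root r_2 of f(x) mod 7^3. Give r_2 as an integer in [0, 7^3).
r_2 = 169 (mod 343)

Hensel's recurrence: r_{i+1} = r_i − f(r_i)·(f′(r_i))^{-1} mod 7^{i+2}, with f′(x) = 2x. Iterate:
  r_0 = 1 (mod 7)
  r_1 = 22 (mod 49)
  r_2 = 169 (mod 343)
Final: r_2 = 169, and one checks f(r_2) ≡ 0 mod 7^3.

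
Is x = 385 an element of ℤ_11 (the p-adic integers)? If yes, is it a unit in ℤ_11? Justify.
x ∈ ℤ_11 but not a unit; v_11(x) = 1 > 0

ℤ_11 = {x ∈ ℚ_11 : v_11(x) ≥ 0} and ℤ_11^× = {x ∈ ℤ_11 : v_11(x) = 0}. Here v_11(385) = v_11(num) − v_11(den) = 1; compare against these criteria.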